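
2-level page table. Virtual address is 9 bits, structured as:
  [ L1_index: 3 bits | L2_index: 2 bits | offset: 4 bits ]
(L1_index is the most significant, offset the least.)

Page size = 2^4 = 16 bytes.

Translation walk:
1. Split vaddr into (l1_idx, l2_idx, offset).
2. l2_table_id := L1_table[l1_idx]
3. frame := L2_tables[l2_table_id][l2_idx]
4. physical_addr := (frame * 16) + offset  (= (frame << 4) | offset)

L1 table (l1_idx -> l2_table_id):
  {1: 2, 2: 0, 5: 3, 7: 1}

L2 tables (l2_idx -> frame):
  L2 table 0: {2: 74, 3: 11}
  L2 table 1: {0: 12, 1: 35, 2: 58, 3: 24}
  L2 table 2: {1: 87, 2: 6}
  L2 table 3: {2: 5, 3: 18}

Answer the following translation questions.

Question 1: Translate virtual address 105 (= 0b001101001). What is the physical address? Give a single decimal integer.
vaddr = 105 = 0b001101001
Split: l1_idx=1, l2_idx=2, offset=9
L1[1] = 2
L2[2][2] = 6
paddr = 6 * 16 + 9 = 105

Answer: 105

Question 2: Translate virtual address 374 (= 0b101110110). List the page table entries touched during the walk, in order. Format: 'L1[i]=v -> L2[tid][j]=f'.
Answer: L1[5]=3 -> L2[3][3]=18

Derivation:
vaddr = 374 = 0b101110110
Split: l1_idx=5, l2_idx=3, offset=6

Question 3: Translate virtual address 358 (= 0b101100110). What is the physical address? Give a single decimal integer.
Answer: 86

Derivation:
vaddr = 358 = 0b101100110
Split: l1_idx=5, l2_idx=2, offset=6
L1[5] = 3
L2[3][2] = 5
paddr = 5 * 16 + 6 = 86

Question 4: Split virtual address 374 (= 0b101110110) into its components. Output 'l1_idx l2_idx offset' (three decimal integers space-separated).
vaddr = 374 = 0b101110110
  top 3 bits -> l1_idx = 5
  next 2 bits -> l2_idx = 3
  bottom 4 bits -> offset = 6

Answer: 5 3 6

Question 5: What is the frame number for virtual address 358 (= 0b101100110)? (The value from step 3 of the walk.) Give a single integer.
Answer: 5

Derivation:
vaddr = 358: l1_idx=5, l2_idx=2
L1[5] = 3; L2[3][2] = 5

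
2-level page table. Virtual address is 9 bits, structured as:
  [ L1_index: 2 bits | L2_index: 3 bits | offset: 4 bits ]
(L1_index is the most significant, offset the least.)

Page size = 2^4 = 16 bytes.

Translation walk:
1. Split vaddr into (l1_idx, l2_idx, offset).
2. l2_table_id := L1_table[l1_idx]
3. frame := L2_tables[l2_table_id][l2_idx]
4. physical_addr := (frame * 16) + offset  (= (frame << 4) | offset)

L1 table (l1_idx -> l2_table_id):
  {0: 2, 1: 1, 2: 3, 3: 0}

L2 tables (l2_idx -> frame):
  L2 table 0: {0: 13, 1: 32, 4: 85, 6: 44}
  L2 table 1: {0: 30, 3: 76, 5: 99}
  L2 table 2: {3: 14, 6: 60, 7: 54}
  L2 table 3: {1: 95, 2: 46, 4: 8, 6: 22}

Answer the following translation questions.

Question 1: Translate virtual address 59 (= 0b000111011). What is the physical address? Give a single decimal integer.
vaddr = 59 = 0b000111011
Split: l1_idx=0, l2_idx=3, offset=11
L1[0] = 2
L2[2][3] = 14
paddr = 14 * 16 + 11 = 235

Answer: 235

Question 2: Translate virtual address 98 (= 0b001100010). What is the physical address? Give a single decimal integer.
vaddr = 98 = 0b001100010
Split: l1_idx=0, l2_idx=6, offset=2
L1[0] = 2
L2[2][6] = 60
paddr = 60 * 16 + 2 = 962

Answer: 962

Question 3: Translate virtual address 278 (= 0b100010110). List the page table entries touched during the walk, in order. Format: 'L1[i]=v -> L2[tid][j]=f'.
vaddr = 278 = 0b100010110
Split: l1_idx=2, l2_idx=1, offset=6

Answer: L1[2]=3 -> L2[3][1]=95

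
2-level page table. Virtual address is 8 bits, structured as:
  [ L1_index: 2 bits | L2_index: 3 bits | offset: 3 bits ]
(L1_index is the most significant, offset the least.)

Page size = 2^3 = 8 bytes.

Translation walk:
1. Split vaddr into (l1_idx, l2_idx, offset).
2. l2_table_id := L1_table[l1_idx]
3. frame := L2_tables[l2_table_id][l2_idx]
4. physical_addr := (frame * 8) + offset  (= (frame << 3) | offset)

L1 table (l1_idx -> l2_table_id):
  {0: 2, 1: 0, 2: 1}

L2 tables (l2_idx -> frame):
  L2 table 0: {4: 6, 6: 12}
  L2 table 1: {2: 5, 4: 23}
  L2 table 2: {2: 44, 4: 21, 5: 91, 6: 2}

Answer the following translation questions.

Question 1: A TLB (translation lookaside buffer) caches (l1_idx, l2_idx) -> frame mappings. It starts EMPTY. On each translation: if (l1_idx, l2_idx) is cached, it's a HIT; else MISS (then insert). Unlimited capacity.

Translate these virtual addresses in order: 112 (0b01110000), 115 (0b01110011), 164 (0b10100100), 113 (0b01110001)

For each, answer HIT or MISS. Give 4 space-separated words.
vaddr=112: (1,6) not in TLB -> MISS, insert
vaddr=115: (1,6) in TLB -> HIT
vaddr=164: (2,4) not in TLB -> MISS, insert
vaddr=113: (1,6) in TLB -> HIT

Answer: MISS HIT MISS HIT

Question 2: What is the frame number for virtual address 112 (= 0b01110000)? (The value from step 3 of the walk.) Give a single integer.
Answer: 12

Derivation:
vaddr = 112: l1_idx=1, l2_idx=6
L1[1] = 0; L2[0][6] = 12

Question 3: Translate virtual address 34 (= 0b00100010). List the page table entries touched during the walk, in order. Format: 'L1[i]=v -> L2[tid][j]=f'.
Answer: L1[0]=2 -> L2[2][4]=21

Derivation:
vaddr = 34 = 0b00100010
Split: l1_idx=0, l2_idx=4, offset=2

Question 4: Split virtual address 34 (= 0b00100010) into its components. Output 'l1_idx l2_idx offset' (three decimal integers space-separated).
vaddr = 34 = 0b00100010
  top 2 bits -> l1_idx = 0
  next 3 bits -> l2_idx = 4
  bottom 3 bits -> offset = 2

Answer: 0 4 2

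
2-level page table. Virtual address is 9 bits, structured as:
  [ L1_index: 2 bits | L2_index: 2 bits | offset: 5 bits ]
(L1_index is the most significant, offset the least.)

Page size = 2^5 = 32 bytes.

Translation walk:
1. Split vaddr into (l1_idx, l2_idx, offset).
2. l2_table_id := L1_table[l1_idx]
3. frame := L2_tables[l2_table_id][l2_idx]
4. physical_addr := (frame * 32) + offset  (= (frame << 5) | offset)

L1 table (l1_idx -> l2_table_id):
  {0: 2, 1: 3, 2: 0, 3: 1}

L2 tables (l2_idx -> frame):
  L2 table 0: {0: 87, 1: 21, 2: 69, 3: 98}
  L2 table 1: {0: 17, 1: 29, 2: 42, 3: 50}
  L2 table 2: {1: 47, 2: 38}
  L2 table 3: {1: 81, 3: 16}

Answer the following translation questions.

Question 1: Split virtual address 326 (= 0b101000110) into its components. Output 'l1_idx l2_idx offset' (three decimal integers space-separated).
vaddr = 326 = 0b101000110
  top 2 bits -> l1_idx = 2
  next 2 bits -> l2_idx = 2
  bottom 5 bits -> offset = 6

Answer: 2 2 6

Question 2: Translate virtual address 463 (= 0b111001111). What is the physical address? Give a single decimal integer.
vaddr = 463 = 0b111001111
Split: l1_idx=3, l2_idx=2, offset=15
L1[3] = 1
L2[1][2] = 42
paddr = 42 * 32 + 15 = 1359

Answer: 1359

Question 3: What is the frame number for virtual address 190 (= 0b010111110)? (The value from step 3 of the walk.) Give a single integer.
vaddr = 190: l1_idx=1, l2_idx=1
L1[1] = 3; L2[3][1] = 81

Answer: 81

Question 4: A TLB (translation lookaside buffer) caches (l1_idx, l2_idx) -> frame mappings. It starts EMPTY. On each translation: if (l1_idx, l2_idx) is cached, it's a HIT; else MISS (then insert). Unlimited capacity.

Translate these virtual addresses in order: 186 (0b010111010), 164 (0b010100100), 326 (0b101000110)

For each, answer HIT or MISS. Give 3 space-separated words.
vaddr=186: (1,1) not in TLB -> MISS, insert
vaddr=164: (1,1) in TLB -> HIT
vaddr=326: (2,2) not in TLB -> MISS, insert

Answer: MISS HIT MISS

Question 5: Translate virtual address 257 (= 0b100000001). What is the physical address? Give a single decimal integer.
Answer: 2785

Derivation:
vaddr = 257 = 0b100000001
Split: l1_idx=2, l2_idx=0, offset=1
L1[2] = 0
L2[0][0] = 87
paddr = 87 * 32 + 1 = 2785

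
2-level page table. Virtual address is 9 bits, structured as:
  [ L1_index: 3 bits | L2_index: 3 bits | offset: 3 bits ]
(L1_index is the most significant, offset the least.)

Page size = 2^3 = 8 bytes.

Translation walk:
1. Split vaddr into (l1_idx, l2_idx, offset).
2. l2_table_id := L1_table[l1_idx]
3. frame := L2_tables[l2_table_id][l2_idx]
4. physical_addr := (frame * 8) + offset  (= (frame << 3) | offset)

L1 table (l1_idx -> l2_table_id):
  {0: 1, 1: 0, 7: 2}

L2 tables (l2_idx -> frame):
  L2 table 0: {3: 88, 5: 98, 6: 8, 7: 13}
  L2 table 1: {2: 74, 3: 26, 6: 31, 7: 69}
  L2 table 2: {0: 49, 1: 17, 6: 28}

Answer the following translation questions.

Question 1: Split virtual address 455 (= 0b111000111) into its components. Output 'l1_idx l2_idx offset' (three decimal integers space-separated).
Answer: 7 0 7

Derivation:
vaddr = 455 = 0b111000111
  top 3 bits -> l1_idx = 7
  next 3 bits -> l2_idx = 0
  bottom 3 bits -> offset = 7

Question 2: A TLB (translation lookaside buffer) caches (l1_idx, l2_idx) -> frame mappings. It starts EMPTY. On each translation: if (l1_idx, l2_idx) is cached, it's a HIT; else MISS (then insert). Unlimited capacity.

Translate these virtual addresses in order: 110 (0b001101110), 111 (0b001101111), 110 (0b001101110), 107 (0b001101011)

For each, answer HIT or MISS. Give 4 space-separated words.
Answer: MISS HIT HIT HIT

Derivation:
vaddr=110: (1,5) not in TLB -> MISS, insert
vaddr=111: (1,5) in TLB -> HIT
vaddr=110: (1,5) in TLB -> HIT
vaddr=107: (1,5) in TLB -> HIT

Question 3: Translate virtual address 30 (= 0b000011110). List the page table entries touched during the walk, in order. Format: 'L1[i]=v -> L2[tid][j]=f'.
Answer: L1[0]=1 -> L2[1][3]=26

Derivation:
vaddr = 30 = 0b000011110
Split: l1_idx=0, l2_idx=3, offset=6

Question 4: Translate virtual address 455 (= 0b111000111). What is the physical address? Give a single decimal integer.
Answer: 399

Derivation:
vaddr = 455 = 0b111000111
Split: l1_idx=7, l2_idx=0, offset=7
L1[7] = 2
L2[2][0] = 49
paddr = 49 * 8 + 7 = 399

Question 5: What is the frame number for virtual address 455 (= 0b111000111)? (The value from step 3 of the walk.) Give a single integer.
vaddr = 455: l1_idx=7, l2_idx=0
L1[7] = 2; L2[2][0] = 49

Answer: 49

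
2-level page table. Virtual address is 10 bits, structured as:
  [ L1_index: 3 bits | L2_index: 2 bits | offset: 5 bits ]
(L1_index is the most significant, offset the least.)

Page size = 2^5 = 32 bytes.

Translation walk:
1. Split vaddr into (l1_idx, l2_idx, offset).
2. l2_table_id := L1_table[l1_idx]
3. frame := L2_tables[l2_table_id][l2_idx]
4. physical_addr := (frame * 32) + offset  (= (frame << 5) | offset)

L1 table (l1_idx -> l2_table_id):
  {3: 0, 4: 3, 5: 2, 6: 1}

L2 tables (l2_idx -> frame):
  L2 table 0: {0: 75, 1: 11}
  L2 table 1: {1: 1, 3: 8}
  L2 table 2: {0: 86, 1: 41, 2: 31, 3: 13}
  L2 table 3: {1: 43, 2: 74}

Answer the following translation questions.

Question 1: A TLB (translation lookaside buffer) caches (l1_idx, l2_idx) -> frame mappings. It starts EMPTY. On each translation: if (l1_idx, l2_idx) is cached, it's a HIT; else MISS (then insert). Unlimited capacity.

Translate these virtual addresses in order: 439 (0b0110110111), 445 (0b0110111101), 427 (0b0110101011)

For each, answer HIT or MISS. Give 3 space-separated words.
vaddr=439: (3,1) not in TLB -> MISS, insert
vaddr=445: (3,1) in TLB -> HIT
vaddr=427: (3,1) in TLB -> HIT

Answer: MISS HIT HIT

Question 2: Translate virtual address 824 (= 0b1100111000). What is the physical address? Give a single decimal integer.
vaddr = 824 = 0b1100111000
Split: l1_idx=6, l2_idx=1, offset=24
L1[6] = 1
L2[1][1] = 1
paddr = 1 * 32 + 24 = 56

Answer: 56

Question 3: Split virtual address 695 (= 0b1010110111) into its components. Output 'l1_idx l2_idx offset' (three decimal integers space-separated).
Answer: 5 1 23

Derivation:
vaddr = 695 = 0b1010110111
  top 3 bits -> l1_idx = 5
  next 2 bits -> l2_idx = 1
  bottom 5 bits -> offset = 23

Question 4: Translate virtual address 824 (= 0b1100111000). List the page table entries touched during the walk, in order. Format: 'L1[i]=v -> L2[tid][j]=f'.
Answer: L1[6]=1 -> L2[1][1]=1

Derivation:
vaddr = 824 = 0b1100111000
Split: l1_idx=6, l2_idx=1, offset=24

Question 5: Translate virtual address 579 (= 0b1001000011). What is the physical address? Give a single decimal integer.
vaddr = 579 = 0b1001000011
Split: l1_idx=4, l2_idx=2, offset=3
L1[4] = 3
L2[3][2] = 74
paddr = 74 * 32 + 3 = 2371

Answer: 2371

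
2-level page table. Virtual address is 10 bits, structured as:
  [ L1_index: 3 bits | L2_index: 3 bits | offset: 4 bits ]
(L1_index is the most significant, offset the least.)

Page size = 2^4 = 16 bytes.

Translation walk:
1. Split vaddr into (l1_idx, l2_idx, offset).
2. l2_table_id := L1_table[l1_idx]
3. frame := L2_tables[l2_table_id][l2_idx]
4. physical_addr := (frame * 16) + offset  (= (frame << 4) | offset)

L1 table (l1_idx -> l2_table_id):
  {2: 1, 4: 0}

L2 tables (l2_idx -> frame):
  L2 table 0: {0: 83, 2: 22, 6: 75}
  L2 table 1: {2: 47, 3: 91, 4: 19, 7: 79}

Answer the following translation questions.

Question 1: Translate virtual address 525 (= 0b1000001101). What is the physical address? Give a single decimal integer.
Answer: 1341

Derivation:
vaddr = 525 = 0b1000001101
Split: l1_idx=4, l2_idx=0, offset=13
L1[4] = 0
L2[0][0] = 83
paddr = 83 * 16 + 13 = 1341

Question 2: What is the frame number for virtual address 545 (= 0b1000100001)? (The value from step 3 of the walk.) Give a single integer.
Answer: 22

Derivation:
vaddr = 545: l1_idx=4, l2_idx=2
L1[4] = 0; L2[0][2] = 22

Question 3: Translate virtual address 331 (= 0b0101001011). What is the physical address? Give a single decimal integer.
Answer: 315

Derivation:
vaddr = 331 = 0b0101001011
Split: l1_idx=2, l2_idx=4, offset=11
L1[2] = 1
L2[1][4] = 19
paddr = 19 * 16 + 11 = 315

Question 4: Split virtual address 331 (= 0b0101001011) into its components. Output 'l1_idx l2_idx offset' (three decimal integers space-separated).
Answer: 2 4 11

Derivation:
vaddr = 331 = 0b0101001011
  top 3 bits -> l1_idx = 2
  next 3 bits -> l2_idx = 4
  bottom 4 bits -> offset = 11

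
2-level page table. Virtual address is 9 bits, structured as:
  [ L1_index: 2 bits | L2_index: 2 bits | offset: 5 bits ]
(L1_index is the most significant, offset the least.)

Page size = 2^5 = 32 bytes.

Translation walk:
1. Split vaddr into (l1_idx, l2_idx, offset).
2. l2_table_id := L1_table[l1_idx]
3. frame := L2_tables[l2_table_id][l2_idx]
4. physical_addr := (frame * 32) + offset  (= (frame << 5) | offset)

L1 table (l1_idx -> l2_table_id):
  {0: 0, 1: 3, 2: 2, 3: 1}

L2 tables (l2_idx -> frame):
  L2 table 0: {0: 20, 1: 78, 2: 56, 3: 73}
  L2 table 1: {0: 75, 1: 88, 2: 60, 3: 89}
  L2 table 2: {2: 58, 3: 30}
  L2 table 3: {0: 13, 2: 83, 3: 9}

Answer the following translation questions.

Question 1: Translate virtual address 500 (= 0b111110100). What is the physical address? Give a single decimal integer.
vaddr = 500 = 0b111110100
Split: l1_idx=3, l2_idx=3, offset=20
L1[3] = 1
L2[1][3] = 89
paddr = 89 * 32 + 20 = 2868

Answer: 2868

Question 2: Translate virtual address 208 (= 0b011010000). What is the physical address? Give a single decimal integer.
vaddr = 208 = 0b011010000
Split: l1_idx=1, l2_idx=2, offset=16
L1[1] = 3
L2[3][2] = 83
paddr = 83 * 32 + 16 = 2672

Answer: 2672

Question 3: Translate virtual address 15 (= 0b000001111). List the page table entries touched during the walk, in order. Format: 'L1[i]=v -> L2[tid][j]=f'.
vaddr = 15 = 0b000001111
Split: l1_idx=0, l2_idx=0, offset=15

Answer: L1[0]=0 -> L2[0][0]=20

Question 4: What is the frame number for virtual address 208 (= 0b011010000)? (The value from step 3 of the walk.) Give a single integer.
Answer: 83

Derivation:
vaddr = 208: l1_idx=1, l2_idx=2
L1[1] = 3; L2[3][2] = 83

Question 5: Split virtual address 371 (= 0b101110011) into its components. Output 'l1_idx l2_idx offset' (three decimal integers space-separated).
vaddr = 371 = 0b101110011
  top 2 bits -> l1_idx = 2
  next 2 bits -> l2_idx = 3
  bottom 5 bits -> offset = 19

Answer: 2 3 19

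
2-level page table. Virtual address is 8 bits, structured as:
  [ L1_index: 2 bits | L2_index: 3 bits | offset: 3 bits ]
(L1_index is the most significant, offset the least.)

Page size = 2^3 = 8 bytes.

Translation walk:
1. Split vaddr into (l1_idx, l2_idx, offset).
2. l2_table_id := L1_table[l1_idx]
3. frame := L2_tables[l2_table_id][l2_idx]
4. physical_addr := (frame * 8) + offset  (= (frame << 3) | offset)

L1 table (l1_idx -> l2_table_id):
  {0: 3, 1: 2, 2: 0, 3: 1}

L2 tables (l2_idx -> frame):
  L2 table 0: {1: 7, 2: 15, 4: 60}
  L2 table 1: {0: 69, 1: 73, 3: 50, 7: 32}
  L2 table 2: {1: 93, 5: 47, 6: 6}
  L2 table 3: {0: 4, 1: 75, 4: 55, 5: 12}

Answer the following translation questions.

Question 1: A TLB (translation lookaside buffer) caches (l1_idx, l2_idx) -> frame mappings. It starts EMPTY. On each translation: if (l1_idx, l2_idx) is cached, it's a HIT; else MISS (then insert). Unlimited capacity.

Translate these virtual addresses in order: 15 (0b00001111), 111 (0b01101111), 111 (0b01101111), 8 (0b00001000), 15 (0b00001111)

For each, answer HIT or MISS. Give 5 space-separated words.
Answer: MISS MISS HIT HIT HIT

Derivation:
vaddr=15: (0,1) not in TLB -> MISS, insert
vaddr=111: (1,5) not in TLB -> MISS, insert
vaddr=111: (1,5) in TLB -> HIT
vaddr=8: (0,1) in TLB -> HIT
vaddr=15: (0,1) in TLB -> HIT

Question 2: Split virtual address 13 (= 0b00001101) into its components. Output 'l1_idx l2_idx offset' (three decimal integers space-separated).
Answer: 0 1 5

Derivation:
vaddr = 13 = 0b00001101
  top 2 bits -> l1_idx = 0
  next 3 bits -> l2_idx = 1
  bottom 3 bits -> offset = 5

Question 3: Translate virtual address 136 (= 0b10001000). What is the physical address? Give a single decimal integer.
vaddr = 136 = 0b10001000
Split: l1_idx=2, l2_idx=1, offset=0
L1[2] = 0
L2[0][1] = 7
paddr = 7 * 8 + 0 = 56

Answer: 56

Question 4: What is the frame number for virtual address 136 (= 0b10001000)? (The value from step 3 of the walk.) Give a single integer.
Answer: 7

Derivation:
vaddr = 136: l1_idx=2, l2_idx=1
L1[2] = 0; L2[0][1] = 7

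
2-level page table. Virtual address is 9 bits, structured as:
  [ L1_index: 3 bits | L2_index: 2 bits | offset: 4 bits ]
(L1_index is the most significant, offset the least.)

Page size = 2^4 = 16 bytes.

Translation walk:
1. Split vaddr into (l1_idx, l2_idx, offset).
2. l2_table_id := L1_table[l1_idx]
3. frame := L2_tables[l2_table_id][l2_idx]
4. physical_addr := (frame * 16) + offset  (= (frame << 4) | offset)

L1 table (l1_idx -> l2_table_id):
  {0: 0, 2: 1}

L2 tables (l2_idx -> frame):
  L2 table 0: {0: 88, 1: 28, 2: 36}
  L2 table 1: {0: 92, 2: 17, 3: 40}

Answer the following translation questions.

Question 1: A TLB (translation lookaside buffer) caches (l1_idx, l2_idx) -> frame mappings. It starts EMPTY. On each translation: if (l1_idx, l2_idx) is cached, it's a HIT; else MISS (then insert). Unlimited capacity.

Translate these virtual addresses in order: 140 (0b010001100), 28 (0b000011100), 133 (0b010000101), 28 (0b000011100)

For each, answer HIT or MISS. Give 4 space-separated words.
Answer: MISS MISS HIT HIT

Derivation:
vaddr=140: (2,0) not in TLB -> MISS, insert
vaddr=28: (0,1) not in TLB -> MISS, insert
vaddr=133: (2,0) in TLB -> HIT
vaddr=28: (0,1) in TLB -> HIT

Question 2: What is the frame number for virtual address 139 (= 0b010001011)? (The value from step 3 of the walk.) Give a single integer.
vaddr = 139: l1_idx=2, l2_idx=0
L1[2] = 1; L2[1][0] = 92

Answer: 92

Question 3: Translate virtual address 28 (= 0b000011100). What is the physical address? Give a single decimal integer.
Answer: 460

Derivation:
vaddr = 28 = 0b000011100
Split: l1_idx=0, l2_idx=1, offset=12
L1[0] = 0
L2[0][1] = 28
paddr = 28 * 16 + 12 = 460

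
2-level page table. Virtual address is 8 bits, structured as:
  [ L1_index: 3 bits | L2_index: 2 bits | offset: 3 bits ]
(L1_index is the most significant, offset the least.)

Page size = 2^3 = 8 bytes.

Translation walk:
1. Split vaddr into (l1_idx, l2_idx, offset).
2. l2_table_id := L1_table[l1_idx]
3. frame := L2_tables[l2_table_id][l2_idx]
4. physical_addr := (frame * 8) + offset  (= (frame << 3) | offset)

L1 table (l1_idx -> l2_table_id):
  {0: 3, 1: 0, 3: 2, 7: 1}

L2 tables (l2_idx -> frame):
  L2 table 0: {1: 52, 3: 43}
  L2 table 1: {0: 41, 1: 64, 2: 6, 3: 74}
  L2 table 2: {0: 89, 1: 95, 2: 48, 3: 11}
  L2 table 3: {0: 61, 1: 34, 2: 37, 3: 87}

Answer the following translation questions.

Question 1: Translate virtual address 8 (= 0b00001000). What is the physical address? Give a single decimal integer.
Answer: 272

Derivation:
vaddr = 8 = 0b00001000
Split: l1_idx=0, l2_idx=1, offset=0
L1[0] = 3
L2[3][1] = 34
paddr = 34 * 8 + 0 = 272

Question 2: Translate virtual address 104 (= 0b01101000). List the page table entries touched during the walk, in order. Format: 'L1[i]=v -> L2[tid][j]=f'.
vaddr = 104 = 0b01101000
Split: l1_idx=3, l2_idx=1, offset=0

Answer: L1[3]=2 -> L2[2][1]=95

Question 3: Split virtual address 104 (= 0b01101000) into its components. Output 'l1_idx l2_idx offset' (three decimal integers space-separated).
Answer: 3 1 0

Derivation:
vaddr = 104 = 0b01101000
  top 3 bits -> l1_idx = 3
  next 2 bits -> l2_idx = 1
  bottom 3 bits -> offset = 0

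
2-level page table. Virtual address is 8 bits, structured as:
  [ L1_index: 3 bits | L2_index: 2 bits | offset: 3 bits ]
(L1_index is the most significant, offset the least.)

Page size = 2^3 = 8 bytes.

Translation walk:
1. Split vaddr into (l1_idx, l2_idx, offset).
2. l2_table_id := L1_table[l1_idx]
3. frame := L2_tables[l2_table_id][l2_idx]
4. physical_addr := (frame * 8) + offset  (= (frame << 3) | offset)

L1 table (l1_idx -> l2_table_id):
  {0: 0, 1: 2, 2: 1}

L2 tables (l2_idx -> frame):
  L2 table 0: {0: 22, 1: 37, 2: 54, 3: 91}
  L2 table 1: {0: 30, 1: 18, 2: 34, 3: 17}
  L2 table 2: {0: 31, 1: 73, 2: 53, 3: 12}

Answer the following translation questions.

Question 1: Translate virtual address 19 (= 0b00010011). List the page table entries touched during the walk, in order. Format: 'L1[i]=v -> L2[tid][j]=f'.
vaddr = 19 = 0b00010011
Split: l1_idx=0, l2_idx=2, offset=3

Answer: L1[0]=0 -> L2[0][2]=54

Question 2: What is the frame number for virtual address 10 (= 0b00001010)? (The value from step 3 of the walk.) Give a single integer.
Answer: 37

Derivation:
vaddr = 10: l1_idx=0, l2_idx=1
L1[0] = 0; L2[0][1] = 37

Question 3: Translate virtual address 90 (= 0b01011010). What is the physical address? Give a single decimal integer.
vaddr = 90 = 0b01011010
Split: l1_idx=2, l2_idx=3, offset=2
L1[2] = 1
L2[1][3] = 17
paddr = 17 * 8 + 2 = 138

Answer: 138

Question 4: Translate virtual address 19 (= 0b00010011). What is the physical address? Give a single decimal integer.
Answer: 435

Derivation:
vaddr = 19 = 0b00010011
Split: l1_idx=0, l2_idx=2, offset=3
L1[0] = 0
L2[0][2] = 54
paddr = 54 * 8 + 3 = 435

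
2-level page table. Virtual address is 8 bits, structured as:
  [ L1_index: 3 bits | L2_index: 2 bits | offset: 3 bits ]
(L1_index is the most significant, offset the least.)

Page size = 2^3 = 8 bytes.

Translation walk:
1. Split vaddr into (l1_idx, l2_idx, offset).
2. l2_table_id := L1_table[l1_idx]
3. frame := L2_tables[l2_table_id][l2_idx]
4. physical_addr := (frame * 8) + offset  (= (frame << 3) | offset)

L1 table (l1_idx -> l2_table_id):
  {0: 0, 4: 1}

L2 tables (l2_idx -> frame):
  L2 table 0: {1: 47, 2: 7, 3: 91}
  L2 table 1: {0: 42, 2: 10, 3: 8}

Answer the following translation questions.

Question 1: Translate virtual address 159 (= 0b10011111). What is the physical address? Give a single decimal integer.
Answer: 71

Derivation:
vaddr = 159 = 0b10011111
Split: l1_idx=4, l2_idx=3, offset=7
L1[4] = 1
L2[1][3] = 8
paddr = 8 * 8 + 7 = 71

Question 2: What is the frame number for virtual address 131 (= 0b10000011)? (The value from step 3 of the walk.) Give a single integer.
Answer: 42

Derivation:
vaddr = 131: l1_idx=4, l2_idx=0
L1[4] = 1; L2[1][0] = 42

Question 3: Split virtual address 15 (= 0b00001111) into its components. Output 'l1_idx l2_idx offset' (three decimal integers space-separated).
Answer: 0 1 7

Derivation:
vaddr = 15 = 0b00001111
  top 3 bits -> l1_idx = 0
  next 2 bits -> l2_idx = 1
  bottom 3 bits -> offset = 7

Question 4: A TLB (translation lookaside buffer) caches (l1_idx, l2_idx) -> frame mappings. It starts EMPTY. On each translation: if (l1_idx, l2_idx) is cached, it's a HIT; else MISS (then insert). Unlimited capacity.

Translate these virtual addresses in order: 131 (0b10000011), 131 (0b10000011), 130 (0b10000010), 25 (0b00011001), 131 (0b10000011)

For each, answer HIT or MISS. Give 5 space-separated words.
Answer: MISS HIT HIT MISS HIT

Derivation:
vaddr=131: (4,0) not in TLB -> MISS, insert
vaddr=131: (4,0) in TLB -> HIT
vaddr=130: (4,0) in TLB -> HIT
vaddr=25: (0,3) not in TLB -> MISS, insert
vaddr=131: (4,0) in TLB -> HIT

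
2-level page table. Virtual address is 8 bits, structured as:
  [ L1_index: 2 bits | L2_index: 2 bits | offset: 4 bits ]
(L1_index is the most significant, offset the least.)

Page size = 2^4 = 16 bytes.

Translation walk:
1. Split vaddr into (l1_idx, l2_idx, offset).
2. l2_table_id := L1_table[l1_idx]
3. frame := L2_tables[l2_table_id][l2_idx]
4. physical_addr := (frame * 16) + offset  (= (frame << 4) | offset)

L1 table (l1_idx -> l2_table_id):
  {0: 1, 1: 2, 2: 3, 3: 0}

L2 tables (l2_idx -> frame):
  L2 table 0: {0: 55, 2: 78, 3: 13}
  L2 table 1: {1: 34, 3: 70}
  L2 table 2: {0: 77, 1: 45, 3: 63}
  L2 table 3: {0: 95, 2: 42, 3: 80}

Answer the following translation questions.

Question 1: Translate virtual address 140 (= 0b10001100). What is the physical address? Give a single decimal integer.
vaddr = 140 = 0b10001100
Split: l1_idx=2, l2_idx=0, offset=12
L1[2] = 3
L2[3][0] = 95
paddr = 95 * 16 + 12 = 1532

Answer: 1532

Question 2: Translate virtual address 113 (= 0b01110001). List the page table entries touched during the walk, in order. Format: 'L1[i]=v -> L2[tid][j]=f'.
vaddr = 113 = 0b01110001
Split: l1_idx=1, l2_idx=3, offset=1

Answer: L1[1]=2 -> L2[2][3]=63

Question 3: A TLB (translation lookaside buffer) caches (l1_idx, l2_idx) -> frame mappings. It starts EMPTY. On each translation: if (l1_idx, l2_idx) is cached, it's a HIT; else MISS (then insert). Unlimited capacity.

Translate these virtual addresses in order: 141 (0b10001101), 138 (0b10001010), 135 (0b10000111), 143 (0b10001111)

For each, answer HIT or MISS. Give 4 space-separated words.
Answer: MISS HIT HIT HIT

Derivation:
vaddr=141: (2,0) not in TLB -> MISS, insert
vaddr=138: (2,0) in TLB -> HIT
vaddr=135: (2,0) in TLB -> HIT
vaddr=143: (2,0) in TLB -> HIT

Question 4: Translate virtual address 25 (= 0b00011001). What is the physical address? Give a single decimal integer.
vaddr = 25 = 0b00011001
Split: l1_idx=0, l2_idx=1, offset=9
L1[0] = 1
L2[1][1] = 34
paddr = 34 * 16 + 9 = 553

Answer: 553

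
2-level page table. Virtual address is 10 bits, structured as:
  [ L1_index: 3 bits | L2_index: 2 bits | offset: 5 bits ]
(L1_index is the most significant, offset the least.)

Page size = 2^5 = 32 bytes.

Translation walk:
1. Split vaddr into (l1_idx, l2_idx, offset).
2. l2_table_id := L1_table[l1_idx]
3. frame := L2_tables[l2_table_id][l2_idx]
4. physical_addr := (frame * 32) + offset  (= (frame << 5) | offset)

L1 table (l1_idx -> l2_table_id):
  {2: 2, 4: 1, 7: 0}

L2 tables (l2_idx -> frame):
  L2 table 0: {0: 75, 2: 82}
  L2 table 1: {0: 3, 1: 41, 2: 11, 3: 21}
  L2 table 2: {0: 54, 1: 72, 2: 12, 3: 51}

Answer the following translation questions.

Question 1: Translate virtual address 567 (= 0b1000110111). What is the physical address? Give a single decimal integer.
Answer: 1335

Derivation:
vaddr = 567 = 0b1000110111
Split: l1_idx=4, l2_idx=1, offset=23
L1[4] = 1
L2[1][1] = 41
paddr = 41 * 32 + 23 = 1335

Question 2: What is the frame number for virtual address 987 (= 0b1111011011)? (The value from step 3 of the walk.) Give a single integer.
vaddr = 987: l1_idx=7, l2_idx=2
L1[7] = 0; L2[0][2] = 82

Answer: 82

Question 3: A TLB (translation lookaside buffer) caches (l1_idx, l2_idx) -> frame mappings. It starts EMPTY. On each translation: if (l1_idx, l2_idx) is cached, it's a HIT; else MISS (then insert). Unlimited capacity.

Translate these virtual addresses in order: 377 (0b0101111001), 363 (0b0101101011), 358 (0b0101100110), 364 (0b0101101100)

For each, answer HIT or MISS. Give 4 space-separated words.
vaddr=377: (2,3) not in TLB -> MISS, insert
vaddr=363: (2,3) in TLB -> HIT
vaddr=358: (2,3) in TLB -> HIT
vaddr=364: (2,3) in TLB -> HIT

Answer: MISS HIT HIT HIT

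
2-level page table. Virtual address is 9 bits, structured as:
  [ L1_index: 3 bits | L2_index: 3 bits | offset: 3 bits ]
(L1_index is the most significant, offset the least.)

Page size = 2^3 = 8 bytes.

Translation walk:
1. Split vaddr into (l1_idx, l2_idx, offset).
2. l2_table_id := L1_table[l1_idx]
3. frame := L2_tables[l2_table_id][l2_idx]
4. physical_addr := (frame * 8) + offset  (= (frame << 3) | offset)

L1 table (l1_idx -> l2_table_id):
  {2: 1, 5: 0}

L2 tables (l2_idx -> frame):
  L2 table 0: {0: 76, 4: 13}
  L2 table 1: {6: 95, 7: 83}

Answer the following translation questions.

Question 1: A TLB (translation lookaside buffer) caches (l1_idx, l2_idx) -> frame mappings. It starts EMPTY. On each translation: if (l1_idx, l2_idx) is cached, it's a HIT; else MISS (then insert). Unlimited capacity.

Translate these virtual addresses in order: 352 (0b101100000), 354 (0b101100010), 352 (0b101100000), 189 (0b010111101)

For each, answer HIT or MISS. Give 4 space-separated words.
Answer: MISS HIT HIT MISS

Derivation:
vaddr=352: (5,4) not in TLB -> MISS, insert
vaddr=354: (5,4) in TLB -> HIT
vaddr=352: (5,4) in TLB -> HIT
vaddr=189: (2,7) not in TLB -> MISS, insert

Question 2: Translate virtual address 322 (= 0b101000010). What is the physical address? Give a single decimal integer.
Answer: 610

Derivation:
vaddr = 322 = 0b101000010
Split: l1_idx=5, l2_idx=0, offset=2
L1[5] = 0
L2[0][0] = 76
paddr = 76 * 8 + 2 = 610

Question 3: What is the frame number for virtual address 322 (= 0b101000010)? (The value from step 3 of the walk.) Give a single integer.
Answer: 76

Derivation:
vaddr = 322: l1_idx=5, l2_idx=0
L1[5] = 0; L2[0][0] = 76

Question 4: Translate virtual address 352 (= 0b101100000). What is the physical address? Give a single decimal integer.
vaddr = 352 = 0b101100000
Split: l1_idx=5, l2_idx=4, offset=0
L1[5] = 0
L2[0][4] = 13
paddr = 13 * 8 + 0 = 104

Answer: 104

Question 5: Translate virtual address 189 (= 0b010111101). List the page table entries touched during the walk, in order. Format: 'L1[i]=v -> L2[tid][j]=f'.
Answer: L1[2]=1 -> L2[1][7]=83

Derivation:
vaddr = 189 = 0b010111101
Split: l1_idx=2, l2_idx=7, offset=5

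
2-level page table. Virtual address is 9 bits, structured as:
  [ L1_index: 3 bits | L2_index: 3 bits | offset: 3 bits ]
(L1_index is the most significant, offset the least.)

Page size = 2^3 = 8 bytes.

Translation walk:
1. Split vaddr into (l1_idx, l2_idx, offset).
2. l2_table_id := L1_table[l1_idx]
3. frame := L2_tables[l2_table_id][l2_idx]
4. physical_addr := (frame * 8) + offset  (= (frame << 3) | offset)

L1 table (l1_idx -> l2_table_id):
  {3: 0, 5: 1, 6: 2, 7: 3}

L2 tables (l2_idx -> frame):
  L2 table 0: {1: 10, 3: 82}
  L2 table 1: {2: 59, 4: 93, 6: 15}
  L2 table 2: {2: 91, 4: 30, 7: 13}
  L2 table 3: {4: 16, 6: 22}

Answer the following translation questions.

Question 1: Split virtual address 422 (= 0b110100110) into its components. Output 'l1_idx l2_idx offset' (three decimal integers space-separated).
vaddr = 422 = 0b110100110
  top 3 bits -> l1_idx = 6
  next 3 bits -> l2_idx = 4
  bottom 3 bits -> offset = 6

Answer: 6 4 6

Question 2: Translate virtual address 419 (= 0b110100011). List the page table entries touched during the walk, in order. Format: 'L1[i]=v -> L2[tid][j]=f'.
Answer: L1[6]=2 -> L2[2][4]=30

Derivation:
vaddr = 419 = 0b110100011
Split: l1_idx=6, l2_idx=4, offset=3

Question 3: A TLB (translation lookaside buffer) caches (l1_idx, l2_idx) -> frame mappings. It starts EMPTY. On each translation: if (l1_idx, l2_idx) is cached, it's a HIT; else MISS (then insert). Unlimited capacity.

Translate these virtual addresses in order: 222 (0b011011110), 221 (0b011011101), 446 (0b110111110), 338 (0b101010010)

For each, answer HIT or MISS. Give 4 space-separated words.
vaddr=222: (3,3) not in TLB -> MISS, insert
vaddr=221: (3,3) in TLB -> HIT
vaddr=446: (6,7) not in TLB -> MISS, insert
vaddr=338: (5,2) not in TLB -> MISS, insert

Answer: MISS HIT MISS MISS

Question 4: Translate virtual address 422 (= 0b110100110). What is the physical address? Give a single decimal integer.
Answer: 246

Derivation:
vaddr = 422 = 0b110100110
Split: l1_idx=6, l2_idx=4, offset=6
L1[6] = 2
L2[2][4] = 30
paddr = 30 * 8 + 6 = 246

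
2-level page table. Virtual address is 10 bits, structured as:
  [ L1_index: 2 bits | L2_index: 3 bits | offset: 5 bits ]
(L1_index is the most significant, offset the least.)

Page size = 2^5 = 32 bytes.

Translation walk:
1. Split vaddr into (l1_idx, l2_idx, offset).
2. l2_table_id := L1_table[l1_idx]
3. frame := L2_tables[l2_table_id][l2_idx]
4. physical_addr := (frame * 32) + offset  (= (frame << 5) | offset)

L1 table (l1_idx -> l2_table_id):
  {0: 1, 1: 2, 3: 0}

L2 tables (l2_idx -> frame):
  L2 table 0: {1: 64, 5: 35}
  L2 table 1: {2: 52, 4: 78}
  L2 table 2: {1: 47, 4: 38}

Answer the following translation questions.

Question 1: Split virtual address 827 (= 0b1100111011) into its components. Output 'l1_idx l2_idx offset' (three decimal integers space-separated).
Answer: 3 1 27

Derivation:
vaddr = 827 = 0b1100111011
  top 2 bits -> l1_idx = 3
  next 3 bits -> l2_idx = 1
  bottom 5 bits -> offset = 27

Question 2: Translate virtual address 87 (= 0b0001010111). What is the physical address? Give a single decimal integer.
vaddr = 87 = 0b0001010111
Split: l1_idx=0, l2_idx=2, offset=23
L1[0] = 1
L2[1][2] = 52
paddr = 52 * 32 + 23 = 1687

Answer: 1687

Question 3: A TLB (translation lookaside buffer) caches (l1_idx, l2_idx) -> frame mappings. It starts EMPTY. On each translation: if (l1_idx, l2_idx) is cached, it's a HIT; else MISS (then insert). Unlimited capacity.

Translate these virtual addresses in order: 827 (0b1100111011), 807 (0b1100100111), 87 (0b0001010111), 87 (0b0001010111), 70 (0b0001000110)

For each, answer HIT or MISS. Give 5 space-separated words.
Answer: MISS HIT MISS HIT HIT

Derivation:
vaddr=827: (3,1) not in TLB -> MISS, insert
vaddr=807: (3,1) in TLB -> HIT
vaddr=87: (0,2) not in TLB -> MISS, insert
vaddr=87: (0,2) in TLB -> HIT
vaddr=70: (0,2) in TLB -> HIT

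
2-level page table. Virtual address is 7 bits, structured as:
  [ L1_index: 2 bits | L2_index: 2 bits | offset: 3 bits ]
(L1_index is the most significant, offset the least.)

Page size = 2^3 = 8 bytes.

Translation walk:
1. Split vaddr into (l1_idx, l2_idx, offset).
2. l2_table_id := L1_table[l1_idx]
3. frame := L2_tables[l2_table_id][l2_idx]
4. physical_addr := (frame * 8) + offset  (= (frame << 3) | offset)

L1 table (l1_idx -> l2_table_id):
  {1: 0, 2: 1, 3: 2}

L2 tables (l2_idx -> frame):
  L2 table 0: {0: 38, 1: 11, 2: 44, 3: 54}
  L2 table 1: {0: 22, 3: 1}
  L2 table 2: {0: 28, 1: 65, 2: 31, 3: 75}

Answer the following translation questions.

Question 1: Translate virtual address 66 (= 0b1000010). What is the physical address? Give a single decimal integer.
vaddr = 66 = 0b1000010
Split: l1_idx=2, l2_idx=0, offset=2
L1[2] = 1
L2[1][0] = 22
paddr = 22 * 8 + 2 = 178

Answer: 178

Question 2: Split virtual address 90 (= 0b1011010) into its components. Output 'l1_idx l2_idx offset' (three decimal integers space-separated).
vaddr = 90 = 0b1011010
  top 2 bits -> l1_idx = 2
  next 2 bits -> l2_idx = 3
  bottom 3 bits -> offset = 2

Answer: 2 3 2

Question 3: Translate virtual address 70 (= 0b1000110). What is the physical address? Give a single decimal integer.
vaddr = 70 = 0b1000110
Split: l1_idx=2, l2_idx=0, offset=6
L1[2] = 1
L2[1][0] = 22
paddr = 22 * 8 + 6 = 182

Answer: 182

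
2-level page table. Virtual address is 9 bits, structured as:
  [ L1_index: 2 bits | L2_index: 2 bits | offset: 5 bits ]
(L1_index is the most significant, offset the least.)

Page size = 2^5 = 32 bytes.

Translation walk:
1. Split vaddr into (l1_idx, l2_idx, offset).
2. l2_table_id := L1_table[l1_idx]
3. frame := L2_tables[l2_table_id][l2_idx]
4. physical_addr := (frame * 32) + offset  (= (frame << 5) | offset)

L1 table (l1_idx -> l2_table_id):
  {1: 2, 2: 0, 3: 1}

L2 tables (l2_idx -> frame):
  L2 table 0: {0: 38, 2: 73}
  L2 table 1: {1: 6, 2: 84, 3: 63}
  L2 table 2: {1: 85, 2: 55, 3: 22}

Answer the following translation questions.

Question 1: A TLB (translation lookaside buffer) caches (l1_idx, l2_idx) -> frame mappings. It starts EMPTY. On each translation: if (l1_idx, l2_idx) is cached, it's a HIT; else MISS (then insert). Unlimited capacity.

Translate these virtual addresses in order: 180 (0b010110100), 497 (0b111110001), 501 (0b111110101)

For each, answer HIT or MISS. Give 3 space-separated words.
vaddr=180: (1,1) not in TLB -> MISS, insert
vaddr=497: (3,3) not in TLB -> MISS, insert
vaddr=501: (3,3) in TLB -> HIT

Answer: MISS MISS HIT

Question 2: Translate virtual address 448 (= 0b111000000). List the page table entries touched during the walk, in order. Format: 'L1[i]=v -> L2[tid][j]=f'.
vaddr = 448 = 0b111000000
Split: l1_idx=3, l2_idx=2, offset=0

Answer: L1[3]=1 -> L2[1][2]=84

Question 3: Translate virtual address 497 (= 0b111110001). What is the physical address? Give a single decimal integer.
Answer: 2033

Derivation:
vaddr = 497 = 0b111110001
Split: l1_idx=3, l2_idx=3, offset=17
L1[3] = 1
L2[1][3] = 63
paddr = 63 * 32 + 17 = 2033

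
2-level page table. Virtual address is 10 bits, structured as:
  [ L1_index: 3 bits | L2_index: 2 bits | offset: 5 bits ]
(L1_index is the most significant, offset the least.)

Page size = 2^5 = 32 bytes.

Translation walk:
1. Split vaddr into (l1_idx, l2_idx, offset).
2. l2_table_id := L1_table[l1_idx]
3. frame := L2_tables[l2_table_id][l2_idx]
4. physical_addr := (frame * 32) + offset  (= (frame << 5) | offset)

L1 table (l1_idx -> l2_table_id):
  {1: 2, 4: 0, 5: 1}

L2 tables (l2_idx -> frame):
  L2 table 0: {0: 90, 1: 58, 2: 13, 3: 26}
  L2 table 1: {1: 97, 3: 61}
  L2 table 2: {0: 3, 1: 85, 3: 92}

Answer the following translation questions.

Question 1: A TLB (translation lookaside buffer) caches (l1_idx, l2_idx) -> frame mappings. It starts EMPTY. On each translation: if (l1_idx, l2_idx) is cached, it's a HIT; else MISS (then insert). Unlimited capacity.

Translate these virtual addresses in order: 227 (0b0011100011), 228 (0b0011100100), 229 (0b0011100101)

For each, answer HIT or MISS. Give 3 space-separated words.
vaddr=227: (1,3) not in TLB -> MISS, insert
vaddr=228: (1,3) in TLB -> HIT
vaddr=229: (1,3) in TLB -> HIT

Answer: MISS HIT HIT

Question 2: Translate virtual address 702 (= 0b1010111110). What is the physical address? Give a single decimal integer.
Answer: 3134

Derivation:
vaddr = 702 = 0b1010111110
Split: l1_idx=5, l2_idx=1, offset=30
L1[5] = 1
L2[1][1] = 97
paddr = 97 * 32 + 30 = 3134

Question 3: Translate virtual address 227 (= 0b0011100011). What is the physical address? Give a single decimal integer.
vaddr = 227 = 0b0011100011
Split: l1_idx=1, l2_idx=3, offset=3
L1[1] = 2
L2[2][3] = 92
paddr = 92 * 32 + 3 = 2947

Answer: 2947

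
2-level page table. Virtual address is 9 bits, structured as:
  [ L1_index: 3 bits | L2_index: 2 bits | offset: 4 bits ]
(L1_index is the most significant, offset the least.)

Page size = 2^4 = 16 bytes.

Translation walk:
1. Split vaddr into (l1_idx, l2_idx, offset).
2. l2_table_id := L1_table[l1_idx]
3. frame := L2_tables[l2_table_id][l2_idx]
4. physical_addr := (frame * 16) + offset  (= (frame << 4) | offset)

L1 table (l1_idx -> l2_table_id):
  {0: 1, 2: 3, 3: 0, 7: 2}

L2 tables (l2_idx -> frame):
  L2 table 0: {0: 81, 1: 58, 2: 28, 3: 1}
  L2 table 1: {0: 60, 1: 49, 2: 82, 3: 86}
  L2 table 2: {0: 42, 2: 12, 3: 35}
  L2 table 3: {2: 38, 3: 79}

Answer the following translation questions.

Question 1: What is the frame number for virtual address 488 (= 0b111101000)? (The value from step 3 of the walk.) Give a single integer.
Answer: 12

Derivation:
vaddr = 488: l1_idx=7, l2_idx=2
L1[7] = 2; L2[2][2] = 12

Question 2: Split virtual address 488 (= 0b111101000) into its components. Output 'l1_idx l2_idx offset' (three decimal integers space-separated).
vaddr = 488 = 0b111101000
  top 3 bits -> l1_idx = 7
  next 2 bits -> l2_idx = 2
  bottom 4 bits -> offset = 8

Answer: 7 2 8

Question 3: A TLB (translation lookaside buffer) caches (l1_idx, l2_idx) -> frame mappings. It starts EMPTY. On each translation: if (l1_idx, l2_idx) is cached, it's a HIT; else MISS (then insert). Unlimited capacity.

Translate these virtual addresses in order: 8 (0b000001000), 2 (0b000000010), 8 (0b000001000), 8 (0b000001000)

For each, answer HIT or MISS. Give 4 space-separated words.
Answer: MISS HIT HIT HIT

Derivation:
vaddr=8: (0,0) not in TLB -> MISS, insert
vaddr=2: (0,0) in TLB -> HIT
vaddr=8: (0,0) in TLB -> HIT
vaddr=8: (0,0) in TLB -> HIT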